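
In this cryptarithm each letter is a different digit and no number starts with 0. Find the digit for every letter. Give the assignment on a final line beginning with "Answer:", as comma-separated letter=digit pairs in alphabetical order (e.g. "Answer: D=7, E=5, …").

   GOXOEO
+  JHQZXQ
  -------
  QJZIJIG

Step 1. [col 1: O + Q ≡ G (mod 10)] column 1 (O + Q ≡ G (mod 10), carry-in 0) doesn't pin O yet; pick O=8 and continue, so O=8.
Step 2. [col 1: O + Q ≡ G (mod 10)] several values work for G in column 1 (O + Q ≡ G (mod 10), carry-in 0); try G=9. So G=9.
Step 3. [col 1: O + Q ≡ G (mod 10)] column 1: given O=8, G=9, carry-in 0, and digits 8,9 already taken and all letters distinct, O+Q≡G (mod 10) forces Q=1 ⇒ Q=1.
Step 4. [col 2: E + X ≡ I (mod 10)] column 2 (E + X ≡ I (mod 10), carry-in 0) doesn't pin I yet; pick I=6 and continue. So I=6.
Step 5. [col 2: E + X ≡ I (mod 10)] no forcing yet in column 2 (carry-in 0); E=2 is free and consistent — try it ⇒ E=2.
Step 6. [col 2: E + X ≡ I (mod 10)] in column 2 we have E+X≡I with carry-in 0; given E=2, I=6 and digits 1,2,6,8,9 already taken and all letters distinct, that pins X to 4. So X=4.
Step 7. [col 3: O + Z ≡ J (mod 10)] column 3 (O + Z ≡ J (mod 10), carry-in 0) doesn't pin Z yet; pick Z=5 and continue. So Z=5.
Step 8. [col 3: O + Z ≡ J (mod 10)] column 3 reads O+Z+carry(0)=J with O=8, Z=5; with digits 1,2,4,5,6,8,9 already taken and all letters distinct, the only value for J is 3 ⇒ J=3.
Step 9. [col 5: O + H ≡ Z (mod 10)] column 5: given O=8, Z=5, carry-in 0, and digits 1,2,3,4,5,6,8,9 already taken and all letters distinct, O+H≡Z (mod 10) forces H=7, so H=7.

Answer: E=2, G=9, H=7, I=6, J=3, O=8, Q=1, X=4, Z=5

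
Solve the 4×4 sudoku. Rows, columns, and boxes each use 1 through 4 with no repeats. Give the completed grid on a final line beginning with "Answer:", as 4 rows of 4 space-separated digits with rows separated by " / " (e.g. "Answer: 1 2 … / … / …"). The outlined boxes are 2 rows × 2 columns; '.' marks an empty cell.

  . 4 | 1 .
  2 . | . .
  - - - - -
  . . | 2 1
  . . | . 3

Step 1. [r4c3∈{4}] r4c3 has the single candidate 4, so r4c3=4.
Step 2. [r2c2∈{1,3}] across row 2, 1 lands solely at r2c2, so r2c2=1.
Step 3. [r3c1∈{3,4}] 4 has one home in row 3: r3c1 ⇒ r3c1=4.
Step 4. [r4c2∈{2}] r4c2 has the single candidate 2. So r4c2=2.
Step 5. [r1c1∈{3}] nothing but 3 survives at r1c1 ⇒ r1c1=3.
Step 6. [r3c2∈{3}] only 3 remains possible at r3c2, so r3c2=3.
Step 7. [r2c4∈{4}] r2c4's peers cover all but 4, so r2c4=4.
Step 8. [r1c4∈{2}] nothing but 2 survives at r1c4 ⇒ r1c4=2.
Step 9. [r2c3∈{3}] r2c3 has the single candidate 3, so r2c3=3.
Step 10. [r4c1∈{1}] r4c1 has the single candidate 1. So r4c1=1.

Answer: 3 4 1 2 / 2 1 3 4 / 4 3 2 1 / 1 2 4 3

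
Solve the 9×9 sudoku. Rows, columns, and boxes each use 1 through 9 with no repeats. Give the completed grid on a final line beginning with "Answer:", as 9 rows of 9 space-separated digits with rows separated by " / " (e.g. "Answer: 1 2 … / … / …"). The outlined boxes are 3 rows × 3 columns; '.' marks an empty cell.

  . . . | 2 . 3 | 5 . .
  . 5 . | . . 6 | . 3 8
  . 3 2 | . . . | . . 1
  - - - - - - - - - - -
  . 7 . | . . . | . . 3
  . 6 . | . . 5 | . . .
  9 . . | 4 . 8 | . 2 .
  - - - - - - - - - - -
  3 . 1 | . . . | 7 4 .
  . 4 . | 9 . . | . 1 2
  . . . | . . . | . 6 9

Step 1. [r8c6∈{7}] r8c6's peers cover all but 7 ⇒ r8c6=7.
Step 2. [r4c8∈{5,8,9}] across col 8, 5 lands solely at r4c8, so r4c8=5.
Step 3. [r5c8∈{7,8,9}] col 8 places 8 nowhere but r5c8, so r5c8=8.
Step 4. [r7c6∈{2}] only 2 remains possible at r7c6 ⇒ r7c6=2.
Step 5. [r6c2∈{1}] r6c2 has the single candidate 1. So r6c2=1.
Step 6. [r6c7∈{6}] r6c7 has the single candidate 6, so r6c7=6.
Step 7. [r3c1∈{4,6,7,8}] row 3 places 6 nowhere but r3c1, so r3c1=6.
Step 8. [r8c3∈{5,6,8}] col 3 places 6 nowhere but r8c3, so r8c3=6.
Step 9. [r6c9∈{7}] r6c9 is down to just 7 ⇒ r6c9=7.
Step 10. [r5c9∈{4}] r5c9's peers cover all but 4. So r5c9=4.
Step 11. [r6c5∈{3}] r6c5 is down to just 3. So r6c5=3.
Step 12. [r9c4∈{1,3,5,8}] r9c4 is the only open cell in col 4 admitting 3, so r9c4=3.
Step 13. [r9c7∈{8}] r9c7 has the single candidate 8 ⇒ r9c7=8.
Step 14. [r5c1∈{2}] r5c1 is down to just 2, so r5c1=2.
Step 15. [r4c5∈{1,2,6,9}] across row 4, 2 lands solely at r4c5 ⇒ r4c5=2.
Step 16. [r7c5∈{5,6,8}] 6 has one home in col 5: r7c5. So r7c5=6.
Step 17. [r7c2∈{8,9}] r7c2 is the only open cell in row 7 admitting 9 ⇒ r7c2=9.
Step 18. [r8c1∈{5,8}] across box 7, 8 lands solely at r8c1. So r8c1=8.
Step 19. [r8c5∈{5}] only 5 remains possible at r8c5, so r8c5=5.
Step 20. [r4c1∈{4}] r4c1 is down to just 4. So r4c1=4.
Step 21. [r9c1∈{5,7}] in col 1, 5 fits only at r9c1, so r9c1=5.
Step 22. [r3c4∈{5,7,8}] across row 3, 5 lands solely at r3c4, so r3c4=5.
Step 23. [r3c5∈{4,7,8,9}] r3c5 is the only open cell in row 3 admitting 8 ⇒ r3c5=8.
Step 24. [r9c3∈{7}] r9c3's peers cover all but 7. So r9c3=7.
Step 25. [r2c7∈{2,4,9}] row 2 places 2 nowhere but r2c7 ⇒ r2c7=2.
Step 26. [r3c7∈{4,9}] across col 7, 4 lands solely at r3c7. So r3c7=4.
Step 27. [r3c6∈{9}] r3c6 has the single candidate 9. So r3c6=9.
Step 28. [r4c6∈{1}] nothing but 1 survives at r4c6, so r4c6=1.
Step 29. [r2c4∈{1,7}] col 4 places 1 nowhere but r2c4 ⇒ r2c4=1.
Step 30. [r2c1∈{7}] nothing but 7 survives at r2c1. So r2c1=7.
Step 31. [r2c5∈{4}] nothing but 4 survives at r2c5, so r2c5=4.
Step 32. [r1c5∈{7}] r1c5 has the single candidate 7. So r1c5=7.
Step 33. [r1c3∈{4,8,9}] 4 has one home in row 1: r1c3, so r1c3=4.
Step 34. [r5c5∈{9}] r5c5's peers cover all but 9, so r5c5=9.
Step 35. [r2c3∈{9}] r2c3 has the single candidate 9 ⇒ r2c3=9.
Step 36. [r5c4∈{7}] only 7 remains possible at r5c4. So r5c4=7.
Step 37. [r9c2∈{2}] only 2 remains possible at r9c2 ⇒ r9c2=2.
Step 38. [r1c1∈{1}] r1c1 has the single candidate 1. So r1c1=1.
Step 39. [r9c5∈{1}] nothing but 1 survives at r9c5 ⇒ r9c5=1.
Step 40. [r5c3∈{3}] r5c3 has the single candidate 3. So r5c3=3.
Step 41. [r7c4∈{8}] r7c4 has the single candidate 8, so r7c4=8.
Step 42. [r1c9∈{6}] r1c9 has the single candidate 6, so r1c9=6.
Step 43. [r4c3∈{8}] nothing but 8 survives at r4c3 ⇒ r4c3=8.
Step 44. [r8c7∈{3}] nothing but 3 survives at r8c7, so r8c7=3.
Step 45. [r1c2∈{8}] r1c2 has the single candidate 8, so r1c2=8.
Step 46. [r6c3∈{5}] r6c3 has the single candidate 5 ⇒ r6c3=5.
Step 47. [r5c7∈{1}] only 1 remains possible at r5c7, so r5c7=1.
Step 48. [r7c9∈{5}] r7c9 has the single candidate 5 ⇒ r7c9=5.
Step 49. [r9c6∈{4}] r9c6 is down to just 4. So r9c6=4.
Step 50. [r4c7∈{9}] r4c7's peers cover all but 9. So r4c7=9.
Step 51. [r1c8∈{9}] only 9 remains possible at r1c8, so r1c8=9.
Step 52. [r4c4∈{6}] r4c4 has the single candidate 6. So r4c4=6.
Step 53. [r3c8∈{7}] r3c8's peers cover all but 7. So r3c8=7.

Answer: 1 8 4 2 7 3 5 9 6 / 7 5 9 1 4 6 2 3 8 / 6 3 2 5 8 9 4 7 1 / 4 7 8 6 2 1 9 5 3 / 2 6 3 7 9 5 1 8 4 / 9 1 5 4 3 8 6 2 7 / 3 9 1 8 6 2 7 4 5 / 8 4 6 9 5 7 3 1 2 / 5 2 7 3 1 4 8 6 9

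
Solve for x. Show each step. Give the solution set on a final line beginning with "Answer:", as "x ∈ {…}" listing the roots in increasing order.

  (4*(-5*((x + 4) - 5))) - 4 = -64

Step 1. [(4*(-5*((x + 4) - 5))) - 4 = -64] peel the -4: add 4 from each side. So sub: 4*(-5*((x + 4) - 5)) = -60.
Step 2. [4*(-5*((x + 4) - 5)) = -60] divide by the outer 4 ⇒ div: -5*((x + 4) - 5) = -15.
Step 3. [-5*((x + 4) - 5) = -15] leading coefficient -5: divide by -5 ⇒ div: (x + 4) - 5 = 3.
Step 4. [(x + 4) - 5 = 3] the outer -5 inverts by adding 5, so sub: x + 4 = 8.
Step 5. [x + 4 = 8] peel the +4: subtract 4 from each side. So sub: x = 4.

Answer: x ∈ {4}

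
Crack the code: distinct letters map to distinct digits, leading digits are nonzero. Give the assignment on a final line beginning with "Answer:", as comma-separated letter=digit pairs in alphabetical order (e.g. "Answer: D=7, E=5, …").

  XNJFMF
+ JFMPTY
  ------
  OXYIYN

Step 1. [col 1: F + Y ≡ N (mod 10)] several values work for F in column 1 (F + Y ≡ N (mod 10), carry-in 0); try F=3. So F=3.
Step 2. [col 1: F + Y ≡ N (mod 10)] N=2 is one option consistent with column 1 (F + Y ≡ N (mod 10), carry-in 0) — take it. So N=2.
Step 3. [col 1: F + Y ≡ N (mod 10)] from column 1 (F=3, N=2, carry-in 0, digits 2,3 already taken and all letters distinct): Y must equal 9. So Y=9.
Step 4. [col 2: M + T ≡ Y (mod 10)] column 2 (M + T ≡ Y (mod 10), carry-in 1) doesn't pin M yet; pick M=8 and continue. So M=8.
Step 5. [col 2: M + T ≡ Y (mod 10)] column 2: given M=8, Y=9, carry-in 1, and digits 2,3,8,9 already taken and all letters distinct, M+T≡Y (mod 10) forces T=0. So T=0.
Step 6. [col 3: F + P ≡ I (mod 10)] I=7 is one option consistent with column 3 (F + P ≡ I (mod 10), carry-in 0) — take it. So I=7.
Step 7. [col 3: F + P ≡ I (mod 10)] column 3: given F=3, I=7, carry-in 0, and digits 0,2,3,7,8,9 already taken and all letters distinct, F+P≡I (mod 10) forces P=4 ⇒ P=4.
Step 8. [col 4: J + M ≡ Y (mod 10)] column 4: given M=8, Y=9, carry-in 0, and digits 0,2,3,4,7,8,9 already taken and all letters distinct, J+M≡Y (mod 10) forces J=1, so J=1.
Step 9. [col 5: N + F ≡ X (mod 10)] column 5: given N=2, F=3, carry-in 0, and digits 0,1,2,3,4,7,8,9 already taken and all letters distinct, N+F≡X (mod 10) forces X=5. So X=5.
Step 10. [col 6: X + J ≡ O (mod 10)] in column 6 we have X+J≡O with carry-in 0; given X=5, J=1 and digits 0,1,2,3,4,5,7,8,9 already taken and all letters distinct, that pins O to 6. So O=6.

Answer: F=3, I=7, J=1, M=8, N=2, O=6, P=4, T=0, X=5, Y=9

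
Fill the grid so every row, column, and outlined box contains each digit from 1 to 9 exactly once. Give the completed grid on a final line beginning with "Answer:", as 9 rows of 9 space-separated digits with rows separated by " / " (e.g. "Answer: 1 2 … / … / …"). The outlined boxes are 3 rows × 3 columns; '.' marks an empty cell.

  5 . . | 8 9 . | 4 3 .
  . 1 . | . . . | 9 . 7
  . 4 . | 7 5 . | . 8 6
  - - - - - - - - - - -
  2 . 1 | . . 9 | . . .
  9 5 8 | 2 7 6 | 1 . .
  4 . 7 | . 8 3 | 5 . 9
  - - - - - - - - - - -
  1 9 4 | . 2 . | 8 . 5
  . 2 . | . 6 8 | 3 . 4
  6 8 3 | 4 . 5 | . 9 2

Step 1. [r4c7∈{6,7}] across col 7, 6 lands solely at r4c7. So r4c7=6.
Step 2. [r2c5∈{3,4}] 3 has one home in col 5: r2c5 ⇒ r2c5=3.
Step 3. [r4c8∈{4,7}] r4c8 is the only open cell in row 4 admitting 7 ⇒ r4c8=7.
Step 4. [r3c7∈{2}] r3c7's peers cover all but 2. So r3c7=2.
Step 5. [r6c2∈{6}] only 6 remains possible at r6c2, so r6c2=6.
Step 6. [r1c3∈{2,6}] in row 1, 6 fits only at r1c3, so r1c3=6.
Step 7. [r1c6∈{1,2}] r1c6 is the only open cell in row 1 admitting 2 ⇒ r1c6=2.
Step 8. [r4c2∈{3}] only 3 remains possible at r4c2. So r4c2=3.
Step 9. [r8c4∈{1,9}] across row 8, 9 lands solely at r8c4, so r8c4=9.
Step 10. [r8c1∈{7}] nothing but 7 survives at r8c1, so r8c1=7.
Step 11. [r7c4∈{3}] r7c4's peers cover all but 3 ⇒ r7c4=3.
Step 12. [r2c8∈{5}] nothing but 5 survives at r2c8, so r2c8=5.
Step 13. [r3c3∈{9}] r3c3 is down to just 9. So r3c3=9.
Step 14. [r2c1∈{8}] r2c1's peers cover all but 8 ⇒ r2c1=8.
Step 15. [r3c6∈{1}] nothing but 1 survives at r3c6, so r3c6=1.
Step 16. [r8c3∈{5}] r8c3 has the single candidate 5 ⇒ r8c3=5.
Step 17. [r4c9∈{8}] r4c9 is down to just 8, so r4c9=8.
Step 18. [r3c1∈{3}] only 3 remains possible at r3c1, so r3c1=3.
Step 19. [r1c9∈{1}] r1c9's peers cover all but 1. So r1c9=1.
Step 20. [r2c4∈{6}] r2c4 is down to just 6, so r2c4=6.
Step 21. [r5c9∈{3}] r5c9's peers cover all but 3. So r5c9=3.
Step 22. [r5c8∈{4}] nothing but 4 survives at r5c8. So r5c8=4.
Step 23. [r6c8∈{2}] nothing but 2 survives at r6c8. So r6c8=2.
Step 24. [r4c4∈{5}] r4c4 has the single candidate 5. So r4c4=5.
Step 25. [r6c4∈{1}] r6c4 is down to just 1, so r6c4=1.
Step 26. [r1c2∈{7}] nothing but 7 survives at r1c2 ⇒ r1c2=7.
Step 27. [r9c5∈{1}] only 1 remains possible at r9c5, so r9c5=1.
Step 28. [r4c5∈{4}] r4c5's peers cover all but 4. So r4c5=4.
Step 29. [r7c6∈{7}] nothing but 7 survives at r7c6. So r7c6=7.
Step 30. [r2c3∈{2}] r2c3 has the single candidate 2 ⇒ r2c3=2.
Step 31. [r9c7∈{7}] only 7 remains possible at r9c7, so r9c7=7.
Step 32. [r7c8∈{6}] r7c8 is down to just 6 ⇒ r7c8=6.
Step 33. [r2c6∈{4}] r2c6 is down to just 4. So r2c6=4.
Step 34. [r8c8∈{1}] nothing but 1 survives at r8c8, so r8c8=1.

Answer: 5 7 6 8 9 2 4 3 1 / 8 1 2 6 3 4 9 5 7 / 3 4 9 7 5 1 2 8 6 / 2 3 1 5 4 9 6 7 8 / 9 5 8 2 7 6 1 4 3 / 4 6 7 1 8 3 5 2 9 / 1 9 4 3 2 7 8 6 5 / 7 2 5 9 6 8 3 1 4 / 6 8 3 4 1 5 7 9 2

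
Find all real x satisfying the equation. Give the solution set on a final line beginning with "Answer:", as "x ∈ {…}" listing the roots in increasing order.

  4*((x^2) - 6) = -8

Step 1. [4*((x^2) - 6) = -8] divide by the outer 4 ⇒ div: (x^2) - 6 = -2.
Step 2. [(x^2) - 6 = -2] add 6: x sits inside (… - 6). So sub: x^2 = 4.
Step 3. [x^2 = 4] √ both sides: 4 ≥ 0 gives two branches ⇒ sqrt: x = 2 or -2.

Answer: x ∈ {-2, 2}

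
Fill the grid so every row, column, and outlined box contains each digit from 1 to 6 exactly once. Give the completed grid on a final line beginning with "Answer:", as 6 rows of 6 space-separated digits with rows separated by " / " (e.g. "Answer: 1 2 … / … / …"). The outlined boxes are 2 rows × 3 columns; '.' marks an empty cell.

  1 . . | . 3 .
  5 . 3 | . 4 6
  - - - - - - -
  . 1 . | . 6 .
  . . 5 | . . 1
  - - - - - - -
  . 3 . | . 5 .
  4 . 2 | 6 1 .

Step 1. [r4c5∈{2}] only 2 remains possible at r4c5 ⇒ r4c5=2.
Step 2. [r3c3∈{4}] r3c3's peers cover all but 4. So r3c3=4.
Step 3. [r5c6∈{2,4}] 4 has one home in col 6: r5c6, so r5c6=4.
Step 4. [r1c6∈{2,5}] across col 6, 2 lands solely at r1c6, so r1c6=2.
Step 5. [r3c6∈{3,5}] across col 6, 5 lands solely at r3c6. So r3c6=5.
Step 6. [r5c1∈{6}] nothing but 6 survives at r5c1 ⇒ r5c1=6.
Step 7. [r3c4∈{3}] nothing but 3 survives at r3c4, so r3c4=3.
Step 8. [r1c3∈{6}] only 6 remains possible at r1c3, so r1c3=6.
Step 9. [r5c3∈{1}] only 1 remains possible at r5c3. So r5c3=1.
Step 10. [r4c2∈{6}] r4c2 is down to just 6, so r4c2=6.
Step 11. [r5c4∈{2}] r5c4 is down to just 2 ⇒ r5c4=2.
Step 12. [r1c4∈{5}] r1c4 has the single candidate 5, so r1c4=5.
Step 13. [r4c4∈{4}] r4c4 has the single candidate 4. So r4c4=4.
Step 14. [r2c4∈{1}] r2c4 has the single candidate 1, so r2c4=1.
Step 15. [r3c1∈{2}] r3c1 is down to just 2 ⇒ r3c1=2.
Step 16. [r2c2∈{2}] nothing but 2 survives at r2c2. So r2c2=2.
Step 17. [r4c1∈{3}] r4c1 has the single candidate 3 ⇒ r4c1=3.
Step 18. [r1c2∈{4}] nothing but 4 survives at r1c2, so r1c2=4.
Step 19. [r6c6∈{3}] r6c6 has the single candidate 3 ⇒ r6c6=3.
Step 20. [r6c2∈{5}] r6c2's peers cover all but 5, so r6c2=5.

Answer: 1 4 6 5 3 2 / 5 2 3 1 4 6 / 2 1 4 3 6 5 / 3 6 5 4 2 1 / 6 3 1 2 5 4 / 4 5 2 6 1 3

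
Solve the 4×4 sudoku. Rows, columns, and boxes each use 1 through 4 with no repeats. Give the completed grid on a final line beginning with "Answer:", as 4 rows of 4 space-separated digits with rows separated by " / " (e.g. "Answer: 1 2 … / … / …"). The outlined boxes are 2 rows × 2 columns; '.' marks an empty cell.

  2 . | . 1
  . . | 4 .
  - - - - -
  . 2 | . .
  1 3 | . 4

Step 1. [r3c4∈{3}] only 3 remains possible at r3c4, so r3c4=3.
Step 2. [r3c1∈{4}] nothing but 4 survives at r3c1, so r3c1=4.
Step 3. [r3c3∈{1}] r3c3's peers cover all but 1, so r3c3=1.
Step 4. [r2c4∈{2}] r2c4's peers cover all but 2. So r2c4=2.
Step 5. [r2c1∈{3}] r2c1 is down to just 3 ⇒ r2c1=3.
Step 6. [r2c2∈{1}] r2c2 is down to just 1, so r2c2=1.
Step 7. [r4c3∈{2}] r4c3 has the single candidate 2, so r4c3=2.
Step 8. [r1c3∈{3}] r1c3 has the single candidate 3. So r1c3=3.
Step 9. [r1c2∈{4}] nothing but 4 survives at r1c2. So r1c2=4.

Answer: 2 4 3 1 / 3 1 4 2 / 4 2 1 3 / 1 3 2 4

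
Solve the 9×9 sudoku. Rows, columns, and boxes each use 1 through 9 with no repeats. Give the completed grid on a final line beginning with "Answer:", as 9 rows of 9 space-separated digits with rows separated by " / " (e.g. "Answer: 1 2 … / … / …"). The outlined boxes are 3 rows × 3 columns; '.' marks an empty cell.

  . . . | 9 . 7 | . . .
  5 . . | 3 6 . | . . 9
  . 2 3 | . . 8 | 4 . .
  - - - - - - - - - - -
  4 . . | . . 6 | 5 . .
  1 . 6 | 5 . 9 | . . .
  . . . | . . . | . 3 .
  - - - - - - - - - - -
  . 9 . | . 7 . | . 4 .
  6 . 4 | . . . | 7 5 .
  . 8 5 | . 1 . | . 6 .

Step 1. [r4c8∈{1,2,7,8,9}] in col 8, 9 fits only at r4c8, so r4c8=9.
Step 2. [r1c1∈{8}] nothing but 8 survives at r1c1. So r1c1=8.
Step 3. [r1c3∈{1}] r1c3 is down to just 1. So r1c3=1.
Step 4. [r7c3∈{2}] r7c3's peers cover all but 2. So r7c3=2.
Step 5. [r6c1∈{2,7,9}] 2 has one home in col 1: r6c1 ⇒ r6c1=2.
Step 6. [r3c9∈{1,5,6,7}] r3c9 is the only open cell in row 3 admitting 6 ⇒ r3c9=6.
Step 7. [r1c8∈{2}] only 2 remains possible at r1c8. So r1c8=2.
Step 8. [r7c1∈{3}] only 3 remains possible at r7c1 ⇒ r7c1=3.
Step 9. [r2c3∈{7}] nothing but 7 survives at r2c3 ⇒ r2c3=7.
Step 10. [r4c3∈{8}] only 8 remains possible at r4c3. So r4c3=8.
Step 11. [r3c4∈{1}] r3c4's peers cover all but 1 ⇒ r3c4=1.
Step 12. [r4c9∈{1,2,7}] in row 4, 1 fits only at r4c9 ⇒ r4c9=1.
Step 13. [r7c9∈{8}] r7c9 has the single candidate 8 ⇒ r7c9=8.
Step 14. [r2c6∈{2,4}] 2 has one home in row 2: r2c6. So r2c6=2.
Step 15. [r1c5∈{4,5}] box 2 places 4 nowhere but r1c5, so r1c5=4.
Step 16. [r6c5∈{8}] nothing but 8 survives at r6c5. So r6c5=8.
Step 17. [r8c6∈{3}] r8c6 is down to just 3. So r8c6=3.
Step 18. [r8c9∈{2}] r8c9's peers cover all but 2. So r8c9=2.
Step 19. [r1c7∈{3}] r1c7's peers cover all but 3 ⇒ r1c7=3.
Step 20. [r9c6∈{4}] nothing but 4 survives at r9c6 ⇒ r9c6=4.
Step 21. [r6c4∈{4,7}] r6c4 is the only open cell in col 4 admitting 4. So r6c4=4.
Step 22. [r6c9∈{7}] r6c9 is down to just 7. So r6c9=7.
Step 23. [r5c8∈{8}] r5c8 is down to just 8, so r5c8=8.
Step 24. [r5c2∈{3,7}] r5c2 is the only open cell in row 5 admitting 7. So r5c2=7.
Step 25. [r5c5∈{2,3}] in row 5, 3 fits only at r5c5 ⇒ r5c5=3.
Step 26. [r9c4∈{2}] nothing but 2 survives at r9c4, so r9c4=2.
Step 27. [r7c7∈{1}] r7c7's peers cover all but 1. So r7c7=1.
Step 28. [r3c5∈{5}] r3c5 is down to just 5, so r3c5=5.
Step 29. [r8c4∈{8}] r8c4 has the single candidate 8. So r8c4=8.
Step 30. [r9c1∈{7}] nothing but 7 survives at r9c1. So r9c1=7.
Step 31. [r3c1∈{9}] nothing but 9 survives at r3c1. So r3c1=9.
Step 32. [r3c8∈{7}] r3c8 is down to just 7 ⇒ r3c8=7.
Step 33. [r1c2∈{6}] r1c2 has the single candidate 6, so r1c2=6.
Step 34. [r2c2∈{4}] nothing but 4 survives at r2c2 ⇒ r2c2=4.
Step 35. [r2c7∈{8}] nothing but 8 survives at r2c7. So r2c7=8.
Step 36. [r6c2∈{5}] r6c2 has the single candidate 5. So r6c2=5.
Step 37. [r9c7∈{9}] r9c7's peers cover all but 9 ⇒ r9c7=9.
Step 38. [r6c6∈{1}] r6c6 has the single candidate 1, so r6c6=1.
Step 39. [r7c6∈{5}] r7c6 has the single candidate 5, so r7c6=5.
Step 40. [r4c5∈{2}] r4c5 is down to just 2, so r4c5=2.
Step 41. [r1c9∈{5}] nothing but 5 survives at r1c9 ⇒ r1c9=5.
Step 42. [r5c9∈{4}] r5c9 has the single candidate 4 ⇒ r5c9=4.
Step 43. [r2c8∈{1}] nothing but 1 survives at r2c8. So r2c8=1.
Step 44. [r9c9∈{3}] only 3 remains possible at r9c9, so r9c9=3.
Step 45. [r8c2∈{1}] only 1 remains possible at r8c2, so r8c2=1.
Step 46. [r6c7∈{6}] r6c7's peers cover all but 6 ⇒ r6c7=6.
Step 47. [r6c3∈{9}] r6c3's peers cover all but 9 ⇒ r6c3=9.
Step 48. [r5c7∈{2}] r5c7 has the single candidate 2, so r5c7=2.
Step 49. [r4c2∈{3}] nothing but 3 survives at r4c2, so r4c2=3.
Step 50. [r4c4∈{7}] r4c4 has the single candidate 7 ⇒ r4c4=7.
Step 51. [r8c5∈{9}] only 9 remains possible at r8c5 ⇒ r8c5=9.
Step 52. [r7c4∈{6}] r7c4 is down to just 6. So r7c4=6.

Answer: 8 6 1 9 4 7 3 2 5 / 5 4 7 3 6 2 8 1 9 / 9 2 3 1 5 8 4 7 6 / 4 3 8 7 2 6 5 9 1 / 1 7 6 5 3 9 2 8 4 / 2 5 9 4 8 1 6 3 7 / 3 9 2 6 7 5 1 4 8 / 6 1 4 8 9 3 7 5 2 / 7 8 5 2 1 4 9 6 3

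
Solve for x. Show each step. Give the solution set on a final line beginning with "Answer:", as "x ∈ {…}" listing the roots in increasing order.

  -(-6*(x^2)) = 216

Step 1. [-(-6*(x^2)) = 216] leading − — multiply by −1. So neg: -6*(x^2) = -216.
Step 2. [-6*(x^2) = -216] leading coefficient -6: divide by -6 ⇒ div: x^2 = 36.
Step 3. [x^2 = 36] 36 ≥ 0, LHS is (·)² — take ±√. So sqrt: x = 6 or -6.

Answer: x ∈ {-6, 6}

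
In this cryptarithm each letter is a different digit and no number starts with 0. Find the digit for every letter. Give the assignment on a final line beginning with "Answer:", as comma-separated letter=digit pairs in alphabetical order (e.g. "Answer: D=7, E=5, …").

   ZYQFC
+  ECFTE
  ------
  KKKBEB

Step 1. [col 1: C + E ≡ B (mod 10)] E=7 is one option consistent with column 1 (C + E ≡ B (mod 10), carry-in 0) — take it ⇒ E=7.
Step 2. [col 1: C + E ≡ B (mod 10)] C=8 is one option consistent with column 1 (C + E ≡ B (mod 10), carry-in 0) — take it ⇒ C=8.
Step 3. [col 1: C + E ≡ B (mod 10)] from column 1 (C=8, E=7, carry-in 0, digits 7,8 already taken and all letters distinct): B must equal 5 ⇒ B=5.
Step 4. [K] the sum has 6 digits but both addends have 5; that extra leading digit K is the final carry, namely 1 ⇒ K=1.
Step 5. [col 2: F + T ≡ E (mod 10)] F=6 is one option consistent with column 2 (F + T ≡ E (mod 10), carry-in 1) — take it ⇒ F=6.
Step 6. [col 2: F + T ≡ E (mod 10)] column 2: given F=6, E=7, carry-in 1, and digits 1,5,6,7,8 already taken and all letters distinct, F+T≡E (mod 10) forces T=0, so T=0.
Step 7. [col 3: Q + F ≡ B (mod 10)] column 3 reads Q+F+carry(0)=B with F=6, B=5; with digits 0,1,5,6,7,8 already taken and all letters distinct, the only value for Q is 9 ⇒ Q=9.
Step 8. [col 4: Y + C ≡ K (mod 10)] from column 4 (C=8, K=1, carry-in 1, digits 0,1,5,6,7,8,9 already taken and all letters distinct): Y must equal 2. So Y=2.
Step 9. [col 5: Z + E ≡ K (mod 10)] from column 5 (E=7, K=1, carry-in 1, digits 0,1,2,5,6,7,8,9 already taken and all letters distinct): Z must equal 3 ⇒ Z=3.

Answer: B=5, C=8, E=7, F=6, K=1, Q=9, T=0, Y=2, Z=3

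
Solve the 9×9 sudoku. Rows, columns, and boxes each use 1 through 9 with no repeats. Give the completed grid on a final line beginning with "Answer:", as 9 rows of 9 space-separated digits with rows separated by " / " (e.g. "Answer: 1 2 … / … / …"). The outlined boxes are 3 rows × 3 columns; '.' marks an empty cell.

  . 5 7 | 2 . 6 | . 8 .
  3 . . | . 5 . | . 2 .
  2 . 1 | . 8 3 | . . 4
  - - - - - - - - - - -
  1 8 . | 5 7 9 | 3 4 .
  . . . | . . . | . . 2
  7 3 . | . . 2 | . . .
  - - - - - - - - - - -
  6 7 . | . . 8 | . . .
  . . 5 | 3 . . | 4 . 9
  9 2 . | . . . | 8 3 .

Step 1. [r4c9∈{6}] only 6 remains possible at r4c9, so r4c9=6.
Step 2. [r9c3∈{4}] r9c3 has the single candidate 4, so r9c3=4.
Step 3. [r5c4∈{1,4,6,8}] r5c4 is the only open cell in row 5 admitting 8. So r5c4=8.
Step 4. [r8c8∈{1,6,7}] box 9 places 6 nowhere but r8c8, so r8c8=6.
Step 5. [r9c9∈{1,5,7}] in box 9, 7 fits only at r9c9 ⇒ r9c9=7.
Step 6. [r2c9∈{1}] nothing but 1 survives at r2c9. So r2c9=1.
Step 7. [r1c5∈{1,4,9}] r1c5 is the only open cell in row 1 admitting 1 ⇒ r1c5=1.
Step 8. [r1c7∈{9}] r1c7 has the single candidate 9 ⇒ r1c7=9.
Step 9. [r5c1∈{4,5}] across col 1, 5 lands solely at r5c1. So r5c1=5.
Step 10. [r5c2∈{4,6,9}] across box 4, 4 lands solely at r5c2, so r5c2=4.
Step 11. [r5c6∈{1}] r5c6 has the single candidate 1. So r5c6=1.
Step 12. [r7c5∈{2,4,9}] col 5 places 9 nowhere but r7c5. So r7c5=9.
Step 13. [r5c7∈{7}] nothing but 7 survives at r5c7, so r5c7=7.
Step 14. [r7c9∈{5}] r7c9 is down to just 5 ⇒ r7c9=5.
Step 15. [r7c4∈{1,4}] across row 7, 4 lands solely at r7c4 ⇒ r7c4=4.
Step 16. [r6c4∈{6}] r6c4's peers cover all but 6 ⇒ r6c4=6.
Step 17. [r2c7∈{6}] r2c7 has the single candidate 6 ⇒ r2c7=6.
Step 18. [r2c2∈{9}] r2c2 has the single candidate 9, so r2c2=9.
Step 19. [r6c3∈{9}] only 9 remains possible at r6c3, so r6c3=9.
Step 20. [r7c8∈{1}] r7c8 has the single candidate 1 ⇒ r7c8=1.
Step 21. [r2c4∈{7}] r2c4 is down to just 7. So r2c4=7.
Step 22. [r3c7∈{5}] r3c7 has the single candidate 5 ⇒ r3c7=5.
Step 23. [r3c2∈{6}] r3c2 has the single candidate 6, so r3c2=6.
Step 24. [r6c7∈{1}] r6c7 is down to just 1. So r6c7=1.
Step 25. [r8c6∈{7}] r8c6's peers cover all but 7, so r8c6=7.
Step 26. [r9c4∈{1}] r9c4 has the single candidate 1, so r9c4=1.
Step 27. [r7c3∈{3}] r7c3 is down to just 3 ⇒ r7c3=3.
Step 28. [r3c4∈{9}] r3c4's peers cover all but 9 ⇒ r3c4=9.
Step 29. [r8c1∈{8}] r8c1 has the single candidate 8 ⇒ r8c1=8.
Step 30. [r6c8∈{5}] r6c8 is down to just 5 ⇒ r6c8=5.
Step 31. [r7c7∈{2}] r7c7's peers cover all but 2. So r7c7=2.
Step 32. [r2c6∈{4}] only 4 remains possible at r2c6. So r2c6=4.
Step 33. [r6c5∈{4}] only 4 remains possible at r6c5 ⇒ r6c5=4.
Step 34. [r6c9∈{8}] r6c9's peers cover all but 8, so r6c9=8.
Step 35. [r5c5∈{3}] r5c5 is down to just 3, so r5c5=3.
Step 36. [r1c1∈{4}] r1c1's peers cover all but 4, so r1c1=4.
Step 37. [r5c3∈{6}] only 6 remains possible at r5c3. So r5c3=6.
Step 38. [r9c6∈{5}] only 5 remains possible at r9c6. So r9c6=5.
Step 39. [r2c3∈{8}] r2c3 is down to just 8. So r2c3=8.
Step 40. [r3c8∈{7}] r3c8 is down to just 7. So r3c8=7.
Step 41. [r4c3∈{2}] r4c3's peers cover all but 2, so r4c3=2.
Step 42. [r9c5∈{6}] r9c5 is down to just 6 ⇒ r9c5=6.
Step 43. [r8c2∈{1}] r8c2 has the single candidate 1, so r8c2=1.
Step 44. [r8c5∈{2}] only 2 remains possible at r8c5, so r8c5=2.
Step 45. [r5c8∈{9}] r5c8's peers cover all but 9, so r5c8=9.
Step 46. [r1c9∈{3}] only 3 remains possible at r1c9 ⇒ r1c9=3.

Answer: 4 5 7 2 1 6 9 8 3 / 3 9 8 7 5 4 6 2 1 / 2 6 1 9 8 3 5 7 4 / 1 8 2 5 7 9 3 4 6 / 5 4 6 8 3 1 7 9 2 / 7 3 9 6 4 2 1 5 8 / 6 7 3 4 9 8 2 1 5 / 8 1 5 3 2 7 4 6 9 / 9 2 4 1 6 5 8 3 7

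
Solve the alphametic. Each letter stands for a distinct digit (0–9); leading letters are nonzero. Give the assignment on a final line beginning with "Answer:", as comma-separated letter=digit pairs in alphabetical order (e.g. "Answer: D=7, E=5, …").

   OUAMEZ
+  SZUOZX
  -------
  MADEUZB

Step 1. [col 1: Z + X ≡ B (mod 10)] Z=6 is one option consistent with column 1 (Z + X ≡ B (mod 10), carry-in 0) — take it ⇒ Z=6.
Step 2. [col 1: Z + X ≡ B (mod 10)] several values work for X in column 1 (Z + X ≡ B (mod 10), carry-in 0); try X=3, so X=3.
Step 3. [col 1: Z + X ≡ B (mod 10)] column 1 reads Z+X+carry(0)=B with Z=6, X=3; with digits 3,6 already taken and all letters distinct, the only value for B is 9. So B=9.
Step 4. [col 2: E + Z ≡ Z (mod 10)] column 2: given Z=6, carry-in 0, and digits 3,6,9 already taken and all letters distinct, E+Z≡Z (mod 10) forces E=0. So E=0.
Step 5. [col 3: M + O ≡ U (mod 10)] several values work for O in column 3 (M + O ≡ U (mod 10), carry-in 0); try O=7, so O=7.
Step 6. [col 3: M + O ≡ U (mod 10)] no forcing yet in column 3 (carry-in 0); U=8 is free and consistent — try it, so U=8.
Step 7. [col 3: M + O ≡ U (mod 10)] in column 3 we have M+O≡U with carry-in 0; given O=7, U=8 and digits 0,3,6,7,8,9 already taken and all letters distinct, that pins M to 1 ⇒ M=1.
Step 8. [col 4: A + U ≡ E (mod 10)] column 4: given U=8, E=0, carry-in 0, and digits 0,1,3,6,7,8,9 already taken and all letters distinct, A+U≡E (mod 10) forces A=2 ⇒ A=2.
Step 9. [col 5: U + Z ≡ D (mod 10)] column 5: given U=8, Z=6, carry-in 1, and digits 0,1,2,3,6,7,8,9 already taken and all letters distinct, U+Z≡D (mod 10) forces D=5. So D=5.
Step 10. [col 6: O + S ≡ A (mod 10)] in column 6 we have O+S≡A with carry-in 1; given O=7, A=2 and digits 0,1,2,3,5,6,7,8,9 already taken and all letters distinct, that pins S to 4 ⇒ S=4.

Answer: A=2, B=9, D=5, E=0, M=1, O=7, S=4, U=8, X=3, Z=6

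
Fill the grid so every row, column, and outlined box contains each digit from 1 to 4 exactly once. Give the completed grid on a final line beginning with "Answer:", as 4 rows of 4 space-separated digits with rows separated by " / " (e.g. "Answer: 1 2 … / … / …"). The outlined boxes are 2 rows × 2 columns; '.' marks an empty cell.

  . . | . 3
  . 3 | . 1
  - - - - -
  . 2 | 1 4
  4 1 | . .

Step 1. [r2c1∈{2}] r2c1's peers cover all but 2. So r2c1=2.
Step 2. [r1c3∈{2,4}] in row 1, 2 fits only at r1c3. So r1c3=2.
Step 3. [r4c3∈{3}] r4c3 is down to just 3. So r4c3=3.
Step 4. [r3c1∈{3}] only 3 remains possible at r3c1 ⇒ r3c1=3.
Step 5. [r1c1∈{1}] r1c1 has the single candidate 1. So r1c1=1.
Step 6. [r1c2∈{4}] r1c2 is down to just 4 ⇒ r1c2=4.
Step 7. [r4c4∈{2}] nothing but 2 survives at r4c4. So r4c4=2.
Step 8. [r2c3∈{4}] r2c3 is down to just 4, so r2c3=4.

Answer: 1 4 2 3 / 2 3 4 1 / 3 2 1 4 / 4 1 3 2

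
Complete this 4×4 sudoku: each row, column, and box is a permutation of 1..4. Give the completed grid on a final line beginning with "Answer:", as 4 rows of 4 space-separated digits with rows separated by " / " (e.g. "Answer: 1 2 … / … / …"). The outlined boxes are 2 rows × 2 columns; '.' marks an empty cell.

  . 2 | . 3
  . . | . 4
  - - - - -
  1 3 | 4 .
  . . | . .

Step 1. [r4c1∈{2,4}] col 1 places 2 nowhere but r4c1, so r4c1=2.
Step 2. [r1c3∈{1}] only 1 remains possible at r1c3, so r1c3=1.
Step 3. [r4c2∈{4}] only 4 remains possible at r4c2, so r4c2=4.
Step 4. [r2c3∈{2}] r2c3 is down to just 2 ⇒ r2c3=2.
Step 5. [r4c4∈{1}] r4c4's peers cover all but 1, so r4c4=1.
Step 6. [r3c4∈{2}] r3c4 is down to just 2, so r3c4=2.
Step 7. [r4c3∈{3}] r4c3 is down to just 3, so r4c3=3.
Step 8. [r2c1∈{3}] r2c1 has the single candidate 3, so r2c1=3.
Step 9. [r2c2∈{1}] nothing but 1 survives at r2c2. So r2c2=1.
Step 10. [r1c1∈{4}] r1c1 is down to just 4, so r1c1=4.

Answer: 4 2 1 3 / 3 1 2 4 / 1 3 4 2 / 2 4 3 1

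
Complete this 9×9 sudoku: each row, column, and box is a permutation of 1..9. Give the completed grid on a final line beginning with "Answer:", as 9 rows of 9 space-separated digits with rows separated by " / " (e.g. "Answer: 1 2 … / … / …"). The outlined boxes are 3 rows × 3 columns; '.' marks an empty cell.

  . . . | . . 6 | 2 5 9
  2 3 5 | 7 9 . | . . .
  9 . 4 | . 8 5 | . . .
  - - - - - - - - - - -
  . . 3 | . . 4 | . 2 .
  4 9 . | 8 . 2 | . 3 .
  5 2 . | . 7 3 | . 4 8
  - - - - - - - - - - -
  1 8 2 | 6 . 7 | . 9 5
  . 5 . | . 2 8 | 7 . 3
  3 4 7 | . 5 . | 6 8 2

Step 1. [r2c6∈{1}] r2c6's peers cover all but 1 ⇒ r2c6=1.
Step 2. [r3c2∈{1,6,7}] box 1 places 6 nowhere but r3c2, so r3c2=6.
Step 3. [r6c3∈{1,6}] row 6 places 6 nowhere but r6c3. So r6c3=6.
Step 4. [r5c3∈{1}] r5c3 has the single candidate 1, so r5c3=1.
Step 5. [r4c5∈{1,6}] 1 has one home in col 5: r4c5 ⇒ r4c5=1.
Step 6. [r6c4∈{9}] r6c4 has the single candidate 9, so r6c4=9.
Step 7. [r8c4∈{1,4}] in row 8, 4 fits only at r8c4, so r8c4=4.
Step 8. [r4c9∈{6,7}] row 4 places 6 nowhere but r4c9, so r4c9=6.
Step 9. [r3c9∈{1,7}] 1 has one home in col 9: r3c9. So r3c9=1.
Step 10. [r4c2∈{7}] nothing but 7 survives at r4c2, so r4c2=7.
Step 11. [r1c4∈{3}] r1c4's peers cover all but 3 ⇒ r1c4=3.
Step 12. [r4c7∈{5,9}] row 4 places 9 nowhere but r4c7. So r4c7=9.
Step 13. [r2c7∈{4,8}] r2c7 is the only open cell in row 2 admitting 8, so r2c7=8.
Step 14. [r4c1∈{8}] only 8 remains possible at r4c1. So r4c1=8.
Step 15. [r4c4∈{5}] only 5 remains possible at r4c4 ⇒ r4c4=5.
Step 16. [r3c4∈{2}] r3c4 is down to just 2 ⇒ r3c4=2.
Step 17. [r2c8∈{6}] only 6 remains possible at r2c8 ⇒ r2c8=6.
Step 18. [r7c5∈{3}] r7c5 has the single candidate 3. So r7c5=3.
Step 19. [r3c7∈{3}] only 3 remains possible at r3c7, so r3c7=3.
Step 20. [r6c7∈{1}] r6c7 has the single candidate 1, so r6c7=1.
Step 21. [r8c8∈{1}] r8c8's peers cover all but 1. So r8c8=1.
Step 22. [r1c3∈{8}] r1c3's peers cover all but 8 ⇒ r1c3=8.
Step 23. [r1c2∈{1}] r1c2's peers cover all but 1, so r1c2=1.
Step 24. [r7c7∈{4}] r7c7's peers cover all but 4 ⇒ r7c7=4.
Step 25. [r1c1∈{7}] nothing but 7 survives at r1c1. So r1c1=7.
Step 26. [r8c1∈{6}] r8c1 is down to just 6 ⇒ r8c1=6.
Step 27. [r1c5∈{4}] r1c5's peers cover all but 4 ⇒ r1c5=4.
Step 28. [r5c9∈{7}] r5c9 is down to just 7. So r5c9=7.
Step 29. [r9c4∈{1}] r9c4's peers cover all but 1 ⇒ r9c4=1.
Step 30. [r3c8∈{7}] nothing but 7 survives at r3c8. So r3c8=7.
Step 31. [r5c5∈{6}] nothing but 6 survives at r5c5 ⇒ r5c5=6.
Step 32. [r8c3∈{9}] nothing but 9 survives at r8c3 ⇒ r8c3=9.
Step 33. [r2c9∈{4}] r2c9 is down to just 4, so r2c9=4.
Step 34. [r9c6∈{9}] only 9 remains possible at r9c6. So r9c6=9.
Step 35. [r5c7∈{5}] r5c7 is down to just 5. So r5c7=5.

Answer: 7 1 8 3 4 6 2 5 9 / 2 3 5 7 9 1 8 6 4 / 9 6 4 2 8 5 3 7 1 / 8 7 3 5 1 4 9 2 6 / 4 9 1 8 6 2 5 3 7 / 5 2 6 9 7 3 1 4 8 / 1 8 2 6 3 7 4 9 5 / 6 5 9 4 2 8 7 1 3 / 3 4 7 1 5 9 6 8 2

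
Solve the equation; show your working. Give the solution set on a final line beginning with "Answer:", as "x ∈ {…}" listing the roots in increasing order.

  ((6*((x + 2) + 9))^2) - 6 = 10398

Step 1. [((6*((x + 2) + 9))^2) - 6 = 10398] the outer -6 inverts by adding 6 ⇒ sub: (6*((x + 2) + 9))^2 = 10404.
Step 2. [(6*((x + 2) + 9))^2 = 10404] LHS squared, RHS 10404 ≥ 0: apply √ (±). So sqrt: 6*((x + 2) + 9) = 102 or -102.
Step 3. [6*((x + 2) + 9) = 102 or -102] 6·(inner) — divide through by 6 ⇒ div: (x + 2) + 9 = 17 or -17.
Step 4. [(x + 2) + 9 = 17 or -17] the outer +9 inverts by subtracting 9 ⇒ sub: x + 2 = 8 or -26.
Step 5. [x + 2 = 8 or -26] 2 comes off first (subtract 2). So sub: x = 6 or -28.

Answer: x ∈ {-28, 6}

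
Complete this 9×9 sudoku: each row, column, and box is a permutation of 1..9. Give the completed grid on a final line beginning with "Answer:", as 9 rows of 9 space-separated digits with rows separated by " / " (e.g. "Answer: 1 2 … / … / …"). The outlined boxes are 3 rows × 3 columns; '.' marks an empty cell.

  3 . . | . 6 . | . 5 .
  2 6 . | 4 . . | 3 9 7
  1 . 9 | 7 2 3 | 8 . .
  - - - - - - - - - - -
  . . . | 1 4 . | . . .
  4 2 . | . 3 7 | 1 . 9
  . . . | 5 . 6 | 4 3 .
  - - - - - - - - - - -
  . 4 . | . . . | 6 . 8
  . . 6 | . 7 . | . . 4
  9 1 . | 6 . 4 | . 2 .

Step 1. [r5c3∈{5,8}] 5 has one home in row 5: r5c3. So r5c3=5.
Step 2. [r2c3∈{8}] r2c3 is down to just 8. So r2c3=8.
Step 3. [r4c6∈{2,8,9}] box 5 places 2 nowhere but r4c6 ⇒ r4c6=2.
Step 4. [r5c4∈{8}] r5c4's peers cover all but 8 ⇒ r5c4=8.
Step 5. [r4c2∈{3,7,8,9}] 9 has one home in row 4: r4c2 ⇒ r4c2=9.
Step 6. [r8c2∈{3,5,8}] in col 2, 3 fits only at r8c2 ⇒ r8c2=3.
Step 7. [r9c3∈{7}] only 7 remains possible at r9c3. So r9c3=7.
Step 8. [r8c1∈{5,8}] 8 has one home in box 7: r8c1 ⇒ r8c1=8.
Step 9. [r9c7∈{5}] only 5 remains possible at r9c7 ⇒ r9c7=5.
Step 10. [r8c6∈{1,5,9}] across row 8, 5 lands solely at r8c6. So r8c6=5.
Step 11. [r2c6∈{1}] r2c6's peers cover all but 1, so r2c6=1.
Step 12. [r7c6∈{9}] r7c6 is down to just 9 ⇒ r7c6=9.
Step 13. [r4c1∈{6,7}] col 1 places 6 nowhere but r4c1 ⇒ r4c1=6.
Step 14. [r7c8∈{1,7}] across row 7, 7 lands solely at r7c8. So r7c8=7.
Step 15. [r7c3∈{2}] only 2 remains possible at r7c3, so r7c3=2.
Step 16. [r6c9∈{2}] nothing but 2 survives at r6c9. So r6c9=2.
Step 17. [r6c1∈{7}] r6c1's peers cover all but 7 ⇒ r6c1=7.
Step 18. [r5c8∈{6}] r5c8 is down to just 6, so r5c8=6.
Step 19. [r6c2∈{8}] only 8 remains possible at r6c2 ⇒ r6c2=8.
Step 20. [r7c4∈{3}] only 3 remains possible at r7c4. So r7c4=3.
Step 21. [r3c8∈{4}] only 4 remains possible at r3c8 ⇒ r3c8=4.
Step 22. [r9c5∈{8}] nothing but 8 survives at r9c5, so r9c5=8.
Step 23. [r6c3∈{1}] r6c3 has the single candidate 1 ⇒ r6c3=1.
Step 24. [r8c4∈{2}] r8c4 has the single candidate 2. So r8c4=2.
Step 25. [r9c9∈{3}] r9c9 has the single candidate 3 ⇒ r9c9=3.
Step 26. [r1c6∈{8}] nothing but 8 survives at r1c6 ⇒ r1c6=8.
Step 27. [r7c5∈{1}] only 1 remains possible at r7c5. So r7c5=1.
Step 28. [r1c4∈{9}] only 9 remains possible at r1c4 ⇒ r1c4=9.
Step 29. [r8c7∈{9}] only 9 remains possible at r8c7, so r8c7=9.
Step 30. [r1c9∈{1}] r1c9 has the single candidate 1, so r1c9=1.
Step 31. [r7c1∈{5}] nothing but 5 survives at r7c1. So r7c1=5.
Step 32. [r1c3∈{4}] only 4 remains possible at r1c3 ⇒ r1c3=4.
Step 33. [r6c5∈{9}] nothing but 9 survives at r6c5, so r6c5=9.
Step 34. [r2c5∈{5}] only 5 remains possible at r2c5. So r2c5=5.
Step 35. [r3c9∈{6}] r3c9's peers cover all but 6 ⇒ r3c9=6.
Step 36. [r1c2∈{7}] r1c2's peers cover all but 7 ⇒ r1c2=7.
Step 37. [r4c3∈{3}] only 3 remains possible at r4c3, so r4c3=3.
Step 38. [r1c7∈{2}] only 2 remains possible at r1c7, so r1c7=2.
Step 39. [r3c2∈{5}] nothing but 5 survives at r3c2 ⇒ r3c2=5.
Step 40. [r4c7∈{7}] nothing but 7 survives at r4c7. So r4c7=7.
Step 41. [r8c8∈{1}] r8c8 has the single candidate 1 ⇒ r8c8=1.
Step 42. [r4c9∈{5}] r4c9's peers cover all but 5, so r4c9=5.
Step 43. [r4c8∈{8}] nothing but 8 survives at r4c8 ⇒ r4c8=8.

Answer: 3 7 4 9 6 8 2 5 1 / 2 6 8 4 5 1 3 9 7 / 1 5 9 7 2 3 8 4 6 / 6 9 3 1 4 2 7 8 5 / 4 2 5 8 3 7 1 6 9 / 7 8 1 5 9 6 4 3 2 / 5 4 2 3 1 9 6 7 8 / 8 3 6 2 7 5 9 1 4 / 9 1 7 6 8 4 5 2 3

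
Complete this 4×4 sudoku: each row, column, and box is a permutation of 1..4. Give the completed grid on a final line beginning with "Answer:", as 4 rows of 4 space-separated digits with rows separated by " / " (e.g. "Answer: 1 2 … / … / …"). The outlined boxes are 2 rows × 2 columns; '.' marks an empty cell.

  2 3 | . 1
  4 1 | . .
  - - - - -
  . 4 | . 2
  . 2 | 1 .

Step 1. [r3c3∈{3}] r3c3's peers cover all but 3 ⇒ r3c3=3.
Step 2. [r2c4∈{3}] r2c4 is down to just 3, so r2c4=3.
Step 3. [r1c3∈{4}] only 4 remains possible at r1c3 ⇒ r1c3=4.
Step 4. [r4c1∈{3}] r4c1 has the single candidate 3, so r4c1=3.
Step 5. [r4c4∈{4}] r4c4 has the single candidate 4 ⇒ r4c4=4.
Step 6. [r2c3∈{2}] r2c3 is down to just 2 ⇒ r2c3=2.
Step 7. [r3c1∈{1}] r3c1 is down to just 1, so r3c1=1.

Answer: 2 3 4 1 / 4 1 2 3 / 1 4 3 2 / 3 2 1 4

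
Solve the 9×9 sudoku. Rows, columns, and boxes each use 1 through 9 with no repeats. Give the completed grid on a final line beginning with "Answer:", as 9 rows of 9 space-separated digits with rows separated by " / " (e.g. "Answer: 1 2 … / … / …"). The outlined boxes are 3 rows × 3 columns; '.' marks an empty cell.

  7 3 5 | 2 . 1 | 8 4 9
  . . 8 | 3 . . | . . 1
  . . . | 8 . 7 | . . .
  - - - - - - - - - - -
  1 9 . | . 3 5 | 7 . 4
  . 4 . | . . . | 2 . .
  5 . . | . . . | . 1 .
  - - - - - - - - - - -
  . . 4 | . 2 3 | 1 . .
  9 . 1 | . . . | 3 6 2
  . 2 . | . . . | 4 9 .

Step 1. [r2c2∈{6}] r2c2 is down to just 6 ⇒ r2c2=6.
Step 2. [r4c4∈{6}] nothing but 6 survives at r4c4, so r4c4=6.
Step 3. [r2c7∈{5}] r2c7's peers cover all but 5, so r2c7=5.
Step 4. [r3c5∈{4,5,6,9}] r3c5 is the only open cell in row 3 admitting 5 ⇒ r3c5=5.
Step 5. [r4c8∈{8}] r4c8 is down to just 8. So r4c8=8.
Step 6. [r6c6∈{2,4,8,9}] col 6 places 2 nowhere but r6c6. So r6c6=2.
Step 7. [r9c6∈{6,8}] col 6 places 6 nowhere but r9c6. So r9c6=6.
Step 8. [r7c4∈{5,7,9}] in row 7, 9 fits only at r7c4. So r7c4=9.
Step 9. [r3c1∈{2,4}] row 3 places 4 nowhere but r3c1 ⇒ r3c1=4.
Step 10. [r6c7∈{6,9}] r6c7 is the only open cell in col 7 admitting 9 ⇒ r6c7=9.
Step 11. [r7c1∈{6,8}] row 7 places 6 nowhere but r7c1 ⇒ r7c1=6.
Step 12. [r2c8∈{2,7}] r2c8 is the only open cell in row 2 admitting 7 ⇒ r2c8=7.
Step 13. [r7c8∈{5}] only 5 remains possible at r7c8 ⇒ r7c8=5.
Step 14. [r5c8∈{3}] nothing but 3 survives at r5c8, so r5c8=3.
Step 15. [r5c1∈{8}] only 8 remains possible at r5c1 ⇒ r5c1=8.
Step 16. [r6c2∈{7}] nothing but 7 survives at r6c2, so r6c2=7.
Step 17. [r8c6∈{4,8}] r8c6 is the only open cell in col 6 admitting 8. So r8c6=8.
Step 18. [r9c3∈{3,7}] col 3 places 7 nowhere but r9c3. So r9c3=7.
Step 19. [r6c9∈{6}] r6c9 is down to just 6, so r6c9=6.
Step 20. [r6c4∈{4}] r6c4's peers cover all but 4, so r6c4=4.
Step 21. [r9c4∈{1,5}] 5 has one home in row 9: r9c4 ⇒ r9c4=5.
Step 22. [r8c4∈{7}] r8c4 has the single candidate 7, so r8c4=7.
Step 23. [r5c5∈{1,7,9}] in row 5, 7 fits only at r5c5, so r5c5=7.
Step 24. [r2c6∈{4,9}] 4 has one home in col 6: r2c6, so r2c6=4.
Step 25. [r9c9∈{8}] nothing but 8 survives at r9c9, so r9c9=8.
Step 26. [r4c3∈{2}] r4c3 is down to just 2 ⇒ r4c3=2.
Step 27. [r8c2∈{5}] nothing but 5 survives at r8c2 ⇒ r8c2=5.
Step 28. [r8c5∈{4}] r8c5 is down to just 4. So r8c5=4.
Step 29. [r5c4∈{1}] r5c4's peers cover all but 1, so r5c4=1.
Step 30. [r6c3∈{3}] r6c3's peers cover all but 3, so r6c3=3.
Step 31. [r3c9∈{3}] r3c9 has the single candidate 3. So r3c9=3.
Step 32. [r5c3∈{6}] r5c3 is down to just 6, so r5c3=6.
Step 33. [r6c5∈{8}] r6c5 has the single candidate 8 ⇒ r6c5=8.
Step 34. [r2c1∈{2}] r2c1 is down to just 2 ⇒ r2c1=2.
Step 35. [r3c3∈{9}] r3c3 is down to just 9. So r3c3=9.
Step 36. [r3c7∈{6}] nothing but 6 survives at r3c7 ⇒ r3c7=6.
Step 37. [r7c2∈{8}] r7c2 is down to just 8. So r7c2=8.
Step 38. [r2c5∈{9}] only 9 remains possible at r2c5 ⇒ r2c5=9.
Step 39. [r7c9∈{7}] r7c9 has the single candidate 7, so r7c9=7.
Step 40. [r3c2∈{1}] r3c2 has the single candidate 1 ⇒ r3c2=1.
Step 41. [r9c5∈{1}] nothing but 1 survives at r9c5 ⇒ r9c5=1.
Step 42. [r9c1∈{3}] only 3 remains possible at r9c1, so r9c1=3.
Step 43. [r3c8∈{2}] nothing but 2 survives at r3c8. So r3c8=2.
Step 44. [r1c5∈{6}] nothing but 6 survives at r1c5, so r1c5=6.
Step 45. [r5c6∈{9}] r5c6 is down to just 9, so r5c6=9.
Step 46. [r5c9∈{5}] nothing but 5 survives at r5c9 ⇒ r5c9=5.

Answer: 7 3 5 2 6 1 8 4 9 / 2 6 8 3 9 4 5 7 1 / 4 1 9 8 5 7 6 2 3 / 1 9 2 6 3 5 7 8 4 / 8 4 6 1 7 9 2 3 5 / 5 7 3 4 8 2 9 1 6 / 6 8 4 9 2 3 1 5 7 / 9 5 1 7 4 8 3 6 2 / 3 2 7 5 1 6 4 9 8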